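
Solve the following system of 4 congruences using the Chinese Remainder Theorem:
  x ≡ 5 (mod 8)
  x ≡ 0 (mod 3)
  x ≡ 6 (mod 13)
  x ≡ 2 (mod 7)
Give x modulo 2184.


Product of moduli M = 8 · 3 · 13 · 7 = 2184.
Merge one congruence at a time:
  Start: x ≡ 5 (mod 8).
  Combine with x ≡ 0 (mod 3); new modulus lcm = 24.
    Write x = 5 + 8·t and substitute into x ≡ 0 (mod 3): 8·t ≡ 0 − 5 = -5 (mod 3).
    Reduce coefficients mod 3: 2·t ≡ 1 (mod 3).
    The inverse of 2 mod 3 is 2 (since 2·2 = 4 = 1·3 + 1), so t ≡ 2·1 = 2 ≡ 2 (mod 3).
    Then x = 5 + 8·2 = 21, valid modulo lcm(8, 3) = 24: x ≡ 21 (mod 24).
  Combine with x ≡ 6 (mod 13); new modulus lcm = 312.
    Write x = 21 + 24·t and substitute into x ≡ 6 (mod 13): 24·t ≡ 6 − 21 = -15 (mod 13).
    Reduce coefficients mod 13: 11·t ≡ 11 (mod 13).
    The inverse of 11 mod 13 is 6 (since 11·6 = 66 = 5·13 + 1), so t ≡ 6·11 = 66 ≡ 1 (mod 13).
    Then x = 21 + 24·1 = 45, valid modulo lcm(24, 13) = 312: x ≡ 45 (mod 312).
  Combine with x ≡ 2 (mod 7); new modulus lcm = 2184.
    Write x = 45 + 312·t and substitute into x ≡ 2 (mod 7): 312·t ≡ 2 − 45 = -43 (mod 7).
    Reduce coefficients mod 7: 4·t ≡ 6 (mod 7).
    The inverse of 4 mod 7 is 2 (since 4·2 = 8 = 1·7 + 1), so t ≡ 2·6 = 12 ≡ 5 (mod 7).
    Then x = 45 + 312·5 = 1605, valid modulo lcm(312, 7) = 2184: x ≡ 1605 (mod 2184).
Verify against each original: 1605 mod 8 = 5, 1605 mod 3 = 0, 1605 mod 13 = 6, 1605 mod 7 = 2.

x ≡ 1605 (mod 2184).


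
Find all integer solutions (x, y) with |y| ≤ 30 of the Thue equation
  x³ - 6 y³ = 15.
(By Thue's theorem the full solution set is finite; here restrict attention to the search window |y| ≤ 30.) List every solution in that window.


The equation is x³ - 6y³ = 15. For fixed y, x³ = 6·y³ + 15, so a solution requires the RHS to be a perfect cube.
Strategy: iterate y from -30 to 30, compute RHS = 6·y³ + 15, and check whether it is a (positive or negative) perfect cube.
Check small values of y:
  y = 0: RHS = 15 is not a perfect cube.
  y = 1: RHS = 21 is not a perfect cube.
  y = -1: RHS = 9 is not a perfect cube.
  y = 2: RHS = 63 is not a perfect cube.
  y = -2: RHS = -33 is not a perfect cube.
  y = 3: RHS = 177 is not a perfect cube.
  y = -3: RHS = -147 is not a perfect cube.
Continuing the search up to |y| = 30 finds no solutions either.
No (x, y) in the scanned range satisfies the equation.

No integer solutions with |y| ≤ 30.


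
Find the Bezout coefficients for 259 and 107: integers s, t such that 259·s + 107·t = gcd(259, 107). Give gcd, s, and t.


Euclidean algorithm on (259, 107) — divide until remainder is 0:
  259 = 2 · 107 + 45
  107 = 2 · 45 + 17
  45 = 2 · 17 + 11
  17 = 1 · 11 + 6
  11 = 1 · 6 + 5
  6 = 1 · 5 + 1
  5 = 5 · 1 + 0
gcd(259, 107) = 1.
Track Bezout coefficients alongside the remainders: start with r₀ = 259 = a·1 + b·0 (s = 1, t = 0) and r₁ = 107 = a·0 + b·1 (s = 0, t = 1); each new remainder r_{k+1} = r_{k-1} − q_k·r_k inherits s_{k+1} = s_{k-1} − q_k·s_k, t_{k+1} = t_{k-1} − q_k·t_k, so r_k = a·s_k + b·t_k at every step:
  q = 2: r = 45, s = 1 − 2·0 = 1, t = 0 − 2·1 = -2  (check: 259·1 + 107·(-2) = 45)
  q = 2: r = 17, s = 0 − 2·1 = -2, t = 1 − 2·(-2) = 5  (check: 259·(-2) + 107·5 = 17)
  q = 2: r = 11, s = 1 − 2·(-2) = 5, t = -2 − 2·5 = -12  (check: 259·5 + 107·(-12) = 11)
  q = 1: r = 6, s = -2 − 1·5 = -7, t = 5 − 1·(-12) = 17  (check: 259·(-7) + 107·17 = 6)
  q = 1: r = 5, s = 5 − 1·(-7) = 12, t = -12 − 1·17 = -29  (check: 259·12 + 107·(-29) = 5)
  q = 1: r = 1, s = -7 − 1·12 = -19, t = 17 − 1·(-29) = 46  (check: 259·(-19) + 107·46 = 1)
The row with r = 1 (the gcd) gives the Bezout coefficients s = -19, t = 46.
Result: 259 · (-19) + 107 · (46) = 1.

gcd(259, 107) = 1; s = -19, t = 46 (check: 259·(-19) + 107·46 = 1).


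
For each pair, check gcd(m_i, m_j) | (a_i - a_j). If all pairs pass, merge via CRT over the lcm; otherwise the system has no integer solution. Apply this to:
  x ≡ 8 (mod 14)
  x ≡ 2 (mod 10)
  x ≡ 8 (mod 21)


Moduli 14, 10, 21 are not pairwise coprime, so CRT works modulo lcm(m_i) when all pairwise compatibility conditions hold.
Pairwise compatibility: gcd(m_i, m_j) must divide a_i - a_j for every pair.
Merge one congruence at a time:
  Start: x ≡ 8 (mod 14).
  Combine with x ≡ 2 (mod 10): gcd(14, 10) = 2; 2 - 8 = -6, which IS divisible by 2, so compatible.
    Write x = 8 + 14·t and substitute into x ≡ 2 (mod 10): 14·t ≡ 2 − 8 = -6 (mod 10).
    Divide the congruence (and modulus) by g = 2: 7·t ≡ -3 (mod 5).
    Reduce coefficients mod 5: 2·t ≡ 2 (mod 5).
    The inverse of 2 mod 5 is 3 (since 2·3 = 6 = 1·5 + 1), so t ≡ 3·2 = 6 ≡ 1 (mod 5).
    Then x = 8 + 14·1 = 22, valid modulo lcm(14, 10) = 70: x ≡ 22 (mod 70).
  Combine with x ≡ 8 (mod 21): gcd(70, 21) = 7; 8 - 22 = -14, which IS divisible by 7, so compatible.
    Write x = 22 + 70·t and substitute into x ≡ 8 (mod 21): 70·t ≡ 8 − 22 = -14 (mod 21).
    Divide the congruence (and modulus) by g = 7: 10·t ≡ -2 (mod 3).
    Reduce coefficients mod 3: 1·t ≡ 1 (mod 3).
    So t ≡ 1 (mod 3).
    Then x = 22 + 70·1 = 92, valid modulo lcm(70, 21) = 210: x ≡ 92 (mod 210).
Verify: 92 mod 14 = 8, 92 mod 10 = 2, 92 mod 21 = 8.

x ≡ 92 (mod 210).


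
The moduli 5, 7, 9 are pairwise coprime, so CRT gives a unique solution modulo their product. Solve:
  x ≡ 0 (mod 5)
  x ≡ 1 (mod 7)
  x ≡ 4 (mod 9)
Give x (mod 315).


Moduli 5, 7, 9 are pairwise coprime; by CRT there is a unique solution modulo M = 5 · 7 · 9 = 315.
Solve pairwise, accumulating the modulus:
  Start with x ≡ 0 (mod 5).
  Combine with x ≡ 1 (mod 7): since gcd(5, 7) = 1, we get a unique residue mod 35.
    Write x = 0 + 5·t and substitute into x ≡ 1 (mod 7): 5·t ≡ 1 − 0 = 1 (mod 7).
    The inverse of 5 mod 7 is 3 (since 5·3 = 15 = 2·7 + 1), so t ≡ 3·1 = 3 ≡ 3 (mod 7).
    Then x = 0 + 5·3 = 15, valid modulo lcm(5, 7) = 35: x ≡ 15 (mod 35).
  Combine with x ≡ 4 (mod 9): since gcd(35, 9) = 1, we get a unique residue mod 315.
    Write x = 15 + 35·t and substitute into x ≡ 4 (mod 9): 35·t ≡ 4 − 15 = -11 (mod 9).
    Reduce coefficients mod 9: 8·t ≡ 7 (mod 9).
    The inverse of 8 mod 9 is 8 (since 8·8 = 64 = 7·9 + 1), so t ≡ 8·7 = 56 ≡ 2 (mod 9).
    Then x = 15 + 35·2 = 85, valid modulo lcm(35, 9) = 315: x ≡ 85 (mod 315).
Verify: 85 mod 5 = 0 ✓, 85 mod 7 = 1 ✓, 85 mod 9 = 4 ✓.

x ≡ 85 (mod 315).


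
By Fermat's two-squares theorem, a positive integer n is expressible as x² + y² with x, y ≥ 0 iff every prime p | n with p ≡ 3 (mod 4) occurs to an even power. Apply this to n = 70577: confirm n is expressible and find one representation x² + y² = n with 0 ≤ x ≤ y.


Step 1: Factor n = 70577 = 13 · 61 · 89.
Step 2: Check the mod-4 condition on each prime factor: 13 ≡ 1 (mod 4), exponent 1; 61 ≡ 1 (mod 4), exponent 1; 89 ≡ 1 (mod 4), exponent 1.
All primes ≡ 3 (mod 4) appear to even exponent (or don't appear), so by the two-squares theorem n IS expressible as a sum of two squares.
Step 3: Build a representation. Here n = 13 · 61 · 89 is a product of primes ≡ 1 (mod 4). Each prime p ≡ 1 (mod 4) is itself a sum of two squares; find a² by testing p − a² for a perfect square:
  13: 13 − 1² = 12, 13 − 2² = 9 = 3² ⇒ 13 = 2² + 3².
  61: 61 − 1² = 60, 61 − 2² = 57, 61 − 3² = 52, 61 − 4² = 45, 61 − 5² = 36 = 6² ⇒ 61 = 5² + 6².
  89: 89 − 1² = 88, 89 − 2² = 85, 89 − 3² = 80, 89 − 4² = 73, 89 − 5² = 64 = 8² ⇒ 89 = 5² + 8².
  Combine using the Brahmagupta–Fibonacci identity (a² + b²)(c² + d²) = (ac − bd)² + (ad + bc)² = (ac + bd)² + (ad − bc)²:
  13 · 61 = 793: from (2² + 3²)(5² + 6²), take (2·5 − 3·6, 2·6 + 3·5) = (10 − 18, 12 + 15) = (-8, 27); dropping signs (only squares matter) gives (8, 27); check 8² + 27² = 64 + 729 = 793 ✓.
  793 · 89 = 70577: from (8² + 27²)(5² + 8²), take (8·5 − 27·8, 8·8 + 27·5) = (40 − 216, 64 + 135) = (-176, 199); dropping signs (only squares matter) gives (176, 199); check 176² + 199² = 30976 + 39601 = 70577 ✓.
Step 4: Order so x ≤ y and verify: 176² + 199² = 30976 + 39601 = 70577 = n. ✓

n = 70577 = 176² + 199² (one valid representation with x ≤ y).


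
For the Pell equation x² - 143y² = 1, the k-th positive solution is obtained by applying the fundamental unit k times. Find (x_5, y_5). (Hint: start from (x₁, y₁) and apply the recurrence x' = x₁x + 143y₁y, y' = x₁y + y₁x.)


Step 1: Find the fundamental solution (x₁, y₁) of x² - 143y² = 1.
  Expand √143 as a continued fraction. a₀ = ⌊√143⌋ = 11; iterate m_{k+1} = d_k·a_k − m_k, d_{k+1} = (143 − m_{k+1}²)/d_k, a_{k+1} = ⌊(a₀ + m_{k+1})/d_{k+1}⌋ (starting m₀ = 0, d₀ = 1), with convergents p_k = a_k·p_{k-1} + p_{k-2}, q_k = a_k·q_{k-1} + q_{k-2} (p₋₁ = 1, q₋₁ = 0):
  k = 0: a₀ = 11; p₀/q₀ = 11/1; p₀² − 143·q₀² = 121 − 143 = -22.
  k = 1: m = 11, d = 22, a = ⌊(11 + 11)/22⌋ = 1; p/q = (1·11 + 1)/(1·1 + 0) = 12/1; p² − 143·q² = 144 − 143 = 1.
  The first convergent with p² − 143·q² = 1 gives the fundamental solution (x₁, y₁) = (12, 1).
Step 2: Apply the recurrence (x_{n+1}, y_{n+1}) = (x₁x_n + 143y₁y_n, x₁y_n + y₁x_n) repeatedly.
  From (x_1, y_1) = (12, 1): x_2 = 12·12 + 143·1·1 = 287; y_2 = 12·1 + 1·12 = 24.
  From (x_2, y_2) = (287, 24): x_3 = 12·287 + 143·1·24 = 6876; y_3 = 12·24 + 1·287 = 575.
  From (x_3, y_3) = (6876, 575): x_4 = 12·6876 + 143·1·575 = 164737; y_4 = 12·575 + 1·6876 = 13776.
  From (x_4, y_4) = (164737, 13776): x_5 = 12·164737 + 143·1·13776 = 3946812; y_5 = 12·13776 + 1·164737 = 330049.
Step 3: Verify x_5² - 143·y_5² = 15577324963344 - 15577324963343 = 1 (should be 1). ✓

(x_1, y_1) = (12, 1); (x_5, y_5) = (3946812, 330049).


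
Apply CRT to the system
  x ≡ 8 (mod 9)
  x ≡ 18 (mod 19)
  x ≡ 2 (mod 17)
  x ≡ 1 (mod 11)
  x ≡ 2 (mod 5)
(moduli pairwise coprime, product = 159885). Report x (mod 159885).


Product of moduli M = 9 · 19 · 17 · 11 · 5 = 159885.
Merge one congruence at a time:
  Start: x ≡ 8 (mod 9).
  Combine with x ≡ 18 (mod 19); new modulus lcm = 171.
    Write x = 8 + 9·t and substitute into x ≡ 18 (mod 19): 9·t ≡ 18 − 8 = 10 (mod 19).
    The inverse of 9 mod 19 is 17 (since 9·17 = 153 = 8·19 + 1), so t ≡ 17·10 = 170 ≡ 18 (mod 19).
    Then x = 8 + 9·18 = 170, valid modulo lcm(9, 19) = 171: x ≡ 170 (mod 171).
  Combine with x ≡ 2 (mod 17); new modulus lcm = 2907.
    Write x = 170 + 171·t and substitute into x ≡ 2 (mod 17): 171·t ≡ 2 − 170 = -168 (mod 17).
    Reduce coefficients mod 17: 1·t ≡ 2 (mod 17).
    So t ≡ 2 (mod 17).
    Then x = 170 + 171·2 = 512, valid modulo lcm(171, 17) = 2907: x ≡ 512 (mod 2907).
  Combine with x ≡ 1 (mod 11); new modulus lcm = 31977.
    Write x = 512 + 2907·t and substitute into x ≡ 1 (mod 11): 2907·t ≡ 1 − 512 = -511 (mod 11).
    Reduce coefficients mod 11: 3·t ≡ 6 (mod 11).
    The inverse of 3 mod 11 is 4 (since 3·4 = 12 = 1·11 + 1), so t ≡ 4·6 = 24 ≡ 2 (mod 11).
    Then x = 512 + 2907·2 = 6326, valid modulo lcm(2907, 11) = 31977: x ≡ 6326 (mod 31977).
  Combine with x ≡ 2 (mod 5); new modulus lcm = 159885.
    Write x = 6326 + 31977·t and substitute into x ≡ 2 (mod 5): 31977·t ≡ 2 − 6326 = -6324 (mod 5).
    Reduce coefficients mod 5: 2·t ≡ 1 (mod 5).
    The inverse of 2 mod 5 is 3 (since 2·3 = 6 = 1·5 + 1), so t ≡ 3·1 = 3 ≡ 3 (mod 5).
    Then x = 6326 + 31977·3 = 102257, valid modulo lcm(31977, 5) = 159885: x ≡ 102257 (mod 159885).
Verify against each original: 102257 mod 9 = 8, 102257 mod 19 = 18, 102257 mod 17 = 2, 102257 mod 11 = 1, 102257 mod 5 = 2.

x ≡ 102257 (mod 159885).


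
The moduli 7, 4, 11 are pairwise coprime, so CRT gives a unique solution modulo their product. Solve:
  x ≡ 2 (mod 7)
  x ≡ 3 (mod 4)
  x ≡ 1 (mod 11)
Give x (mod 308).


Moduli 7, 4, 11 are pairwise coprime; by CRT there is a unique solution modulo M = 7 · 4 · 11 = 308.
Solve pairwise, accumulating the modulus:
  Start with x ≡ 2 (mod 7).
  Combine with x ≡ 3 (mod 4): since gcd(7, 4) = 1, we get a unique residue mod 28.
    Write x = 2 + 7·t and substitute into x ≡ 3 (mod 4): 7·t ≡ 3 − 2 = 1 (mod 4).
    Reduce coefficients mod 4: 3·t ≡ 1 (mod 4).
    The inverse of 3 mod 4 is 3 (since 3·3 = 9 = 2·4 + 1), so t ≡ 3·1 = 3 ≡ 3 (mod 4).
    Then x = 2 + 7·3 = 23, valid modulo lcm(7, 4) = 28: x ≡ 23 (mod 28).
  Combine with x ≡ 1 (mod 11): since gcd(28, 11) = 1, we get a unique residue mod 308.
    Write x = 23 + 28·t and substitute into x ≡ 1 (mod 11): 28·t ≡ 1 − 23 = -22 (mod 11).
    Reduce coefficients mod 11: 6·t ≡ 0 (mod 11).
    The inverse of 6 mod 11 is 2 (since 6·2 = 12 = 1·11 + 1), so t ≡ 2·0 = 0 ≡ 0 (mod 11).
    Then x = 23 + 28·0 = 23, valid modulo lcm(28, 11) = 308: x ≡ 23 (mod 308).
Verify: 23 mod 7 = 2 ✓, 23 mod 4 = 3 ✓, 23 mod 11 = 1 ✓.

x ≡ 23 (mod 308).


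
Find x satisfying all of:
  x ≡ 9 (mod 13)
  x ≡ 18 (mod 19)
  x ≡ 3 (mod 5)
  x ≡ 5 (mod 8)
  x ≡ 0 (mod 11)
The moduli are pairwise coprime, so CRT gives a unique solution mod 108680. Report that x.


Product of moduli M = 13 · 19 · 5 · 8 · 11 = 108680.
Merge one congruence at a time:
  Start: x ≡ 9 (mod 13).
  Combine with x ≡ 18 (mod 19); new modulus lcm = 247.
    Write x = 9 + 13·t and substitute into x ≡ 18 (mod 19): 13·t ≡ 18 − 9 = 9 (mod 19).
    The inverse of 13 mod 19 is 3 (since 13·3 = 39 = 2·19 + 1), so t ≡ 3·9 = 27 ≡ 8 (mod 19).
    Then x = 9 + 13·8 = 113, valid modulo lcm(13, 19) = 247: x ≡ 113 (mod 247).
  Combine with x ≡ 3 (mod 5); new modulus lcm = 1235.
    Write x = 113 + 247·t and substitute into x ≡ 3 (mod 5): 247·t ≡ 3 − 113 = -110 (mod 5).
    Reduce coefficients mod 5: 2·t ≡ 0 (mod 5).
    The inverse of 2 mod 5 is 3 (since 2·3 = 6 = 1·5 + 1), so t ≡ 3·0 = 0 ≡ 0 (mod 5).
    Then x = 113 + 247·0 = 113, valid modulo lcm(247, 5) = 1235: x ≡ 113 (mod 1235).
  Combine with x ≡ 5 (mod 8); new modulus lcm = 9880.
    Write x = 113 + 1235·t and substitute into x ≡ 5 (mod 8): 1235·t ≡ 5 − 113 = -108 (mod 8).
    Reduce coefficients mod 8: 3·t ≡ 4 (mod 8).
    The inverse of 3 mod 8 is 3 (since 3·3 = 9 = 1·8 + 1), so t ≡ 3·4 = 12 ≡ 4 (mod 8).
    Then x = 113 + 1235·4 = 5053, valid modulo lcm(1235, 8) = 9880: x ≡ 5053 (mod 9880).
  Combine with x ≡ 0 (mod 11); new modulus lcm = 108680.
    Write x = 5053 + 9880·t and substitute into x ≡ 0 (mod 11): 9880·t ≡ 0 − 5053 = -5053 (mod 11).
    Reduce coefficients mod 11: 2·t ≡ 7 (mod 11).
    The inverse of 2 mod 11 is 6 (since 2·6 = 12 = 1·11 + 1), so t ≡ 6·7 = 42 ≡ 9 (mod 11).
    Then x = 5053 + 9880·9 = 93973, valid modulo lcm(9880, 11) = 108680: x ≡ 93973 (mod 108680).
Verify against each original: 93973 mod 13 = 9, 93973 mod 19 = 18, 93973 mod 5 = 3, 93973 mod 8 = 5, 93973 mod 11 = 0.

x ≡ 93973 (mod 108680).


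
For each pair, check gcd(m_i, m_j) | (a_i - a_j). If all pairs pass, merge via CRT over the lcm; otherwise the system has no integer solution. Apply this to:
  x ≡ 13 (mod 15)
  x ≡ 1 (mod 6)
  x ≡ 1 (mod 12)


Moduli 15, 6, 12 are not pairwise coprime, so CRT works modulo lcm(m_i) when all pairwise compatibility conditions hold.
Pairwise compatibility: gcd(m_i, m_j) must divide a_i - a_j for every pair.
Merge one congruence at a time:
  Start: x ≡ 13 (mod 15).
  Combine with x ≡ 1 (mod 6): gcd(15, 6) = 3; 1 - 13 = -12, which IS divisible by 3, so compatible.
    Write x = 13 + 15·t and substitute into x ≡ 1 (mod 6): 15·t ≡ 1 − 13 = -12 (mod 6).
    Divide the congruence (and modulus) by g = 3: 5·t ≡ -4 (mod 2).
    Reduce coefficients mod 2: 1·t ≡ 0 (mod 2).
    So t ≡ 0 (mod 2).
    Then x = 13 + 15·0 = 13, valid modulo lcm(15, 6) = 30: x ≡ 13 (mod 30).
  Combine with x ≡ 1 (mod 12): gcd(30, 12) = 6; 1 - 13 = -12, which IS divisible by 6, so compatible.
    Write x = 13 + 30·t and substitute into x ≡ 1 (mod 12): 30·t ≡ 1 − 13 = -12 (mod 12).
    Divide the congruence (and modulus) by g = 6: 5·t ≡ -2 (mod 2).
    Reduce coefficients mod 2: 1·t ≡ 0 (mod 2).
    So t ≡ 0 (mod 2).
    Then x = 13 + 30·0 = 13, valid modulo lcm(30, 12) = 60: x ≡ 13 (mod 60).
Verify: 13 mod 15 = 13, 13 mod 6 = 1, 13 mod 12 = 1.

x ≡ 13 (mod 60).


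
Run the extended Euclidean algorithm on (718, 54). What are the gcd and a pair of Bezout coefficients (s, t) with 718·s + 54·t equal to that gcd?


Euclidean algorithm on (718, 54) — divide until remainder is 0:
  718 = 13 · 54 + 16
  54 = 3 · 16 + 6
  16 = 2 · 6 + 4
  6 = 1 · 4 + 2
  4 = 2 · 2 + 0
gcd(718, 54) = 2.
Track Bezout coefficients alongside the remainders: start with r₀ = 718 = a·1 + b·0 (s = 1, t = 0) and r₁ = 54 = a·0 + b·1 (s = 0, t = 1); each new remainder r_{k+1} = r_{k-1} − q_k·r_k inherits s_{k+1} = s_{k-1} − q_k·s_k, t_{k+1} = t_{k-1} − q_k·t_k, so r_k = a·s_k + b·t_k at every step:
  q = 13: r = 16, s = 1 − 13·0 = 1, t = 0 − 13·1 = -13  (check: 718·1 + 54·(-13) = 16)
  q = 3: r = 6, s = 0 − 3·1 = -3, t = 1 − 3·(-13) = 40  (check: 718·(-3) + 54·40 = 6)
  q = 2: r = 4, s = 1 − 2·(-3) = 7, t = -13 − 2·40 = -93  (check: 718·7 + 54·(-93) = 4)
  q = 1: r = 2, s = -3 − 1·7 = -10, t = 40 − 1·(-93) = 133  (check: 718·(-10) + 54·133 = 2)
The row with r = 2 (the gcd) gives the Bezout coefficients s = -10, t = 133.
Result: 718 · (-10) + 54 · (133) = 2.

gcd(718, 54) = 2; s = -10, t = 133 (check: 718·(-10) + 54·133 = 2).


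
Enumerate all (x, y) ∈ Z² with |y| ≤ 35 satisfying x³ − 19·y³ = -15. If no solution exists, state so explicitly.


The equation is x³ - 19y³ = -15. For fixed y, x³ = 19·y³ − 15, so a solution requires the RHS to be a perfect cube.
Strategy: iterate y from -35 to 35, compute RHS = 19·y³ − 15, and check whether it is a (positive or negative) perfect cube.
Check small values of y:
  y = 0: RHS = -15 is not a perfect cube.
  y = 1: RHS = 4 is not a perfect cube.
  y = -1: RHS = -34 is not a perfect cube.
  y = 2: RHS = 137 is not a perfect cube.
  y = -2: RHS = -167 is not a perfect cube.
  y = 3: RHS = 498 is not a perfect cube.
  y = -3: RHS = -528 is not a perfect cube.
Continuing the search up to |y| = 35 finds no solutions either.
No (x, y) in the scanned range satisfies the equation.

No integer solutions with |y| ≤ 35.


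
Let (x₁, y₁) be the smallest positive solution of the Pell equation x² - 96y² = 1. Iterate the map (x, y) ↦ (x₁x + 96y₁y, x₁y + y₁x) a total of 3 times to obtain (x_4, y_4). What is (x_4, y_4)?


Step 1: Find the fundamental solution (x₁, y₁) of x² - 96y² = 1.
  Expand √96 as a continued fraction. a₀ = ⌊√96⌋ = 9; iterate m_{k+1} = d_k·a_k − m_k, d_{k+1} = (96 − m_{k+1}²)/d_k, a_{k+1} = ⌊(a₀ + m_{k+1})/d_{k+1}⌋ (starting m₀ = 0, d₀ = 1), with convergents p_k = a_k·p_{k-1} + p_{k-2}, q_k = a_k·q_{k-1} + q_{k-2} (p₋₁ = 1, q₋₁ = 0):
  k = 0: a₀ = 9; p₀/q₀ = 9/1; p₀² − 96·q₀² = 81 − 96 = -15.
  k = 1: m = 9, d = 15, a = ⌊(9 + 9)/15⌋ = 1; p/q = (1·9 + 1)/(1·1 + 0) = 10/1; p² − 96·q² = 100 − 96 = 4.
  k = 2: m = 6, d = 4, a = ⌊(9 + 6)/4⌋ = 3; p/q = (3·10 + 9)/(3·1 + 1) = 39/4; p² − 96·q² = 1521 − 1536 = -15.
  k = 3: m = 6, d = 15, a = ⌊(9 + 6)/15⌋ = 1; p/q = (1·39 + 10)/(1·4 + 1) = 49/5; p² − 96·q² = 2401 − 2400 = 1.
  The first convergent with p² − 96·q² = 1 gives the fundamental solution (x₁, y₁) = (49, 5).
Step 2: Apply the recurrence (x_{n+1}, y_{n+1}) = (x₁x_n + 96y₁y_n, x₁y_n + y₁x_n) repeatedly.
  From (x_1, y_1) = (49, 5): x_2 = 49·49 + 96·5·5 = 4801; y_2 = 49·5 + 5·49 = 490.
  From (x_2, y_2) = (4801, 490): x_3 = 49·4801 + 96·5·490 = 470449; y_3 = 49·490 + 5·4801 = 48015.
  From (x_3, y_3) = (470449, 48015): x_4 = 49·470449 + 96·5·48015 = 46099201; y_4 = 49·48015 + 5·470449 = 4704980.
Step 3: Verify x_4² - 96·y_4² = 2125136332838401 - 2125136332838400 = 1 (should be 1). ✓

(x_1, y_1) = (49, 5); (x_4, y_4) = (46099201, 4704980).


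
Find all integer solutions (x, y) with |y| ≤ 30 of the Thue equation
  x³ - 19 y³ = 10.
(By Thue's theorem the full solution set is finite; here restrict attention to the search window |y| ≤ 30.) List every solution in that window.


The equation is x³ - 19y³ = 10. For fixed y, x³ = 19·y³ + 10, so a solution requires the RHS to be a perfect cube.
Strategy: iterate y from -30 to 30, compute RHS = 19·y³ + 10, and check whether it is a (positive or negative) perfect cube.
Check small values of y:
  y = 0: RHS = 10 is not a perfect cube.
  y = 1: RHS = 29 is not a perfect cube.
  y = -1: RHS = -9 is not a perfect cube.
  y = 2: RHS = 162 is not a perfect cube.
  y = -2: RHS = -142 is not a perfect cube.
  y = 3: RHS = 523 is not a perfect cube.
  y = -3: RHS = -503 is not a perfect cube.
Continuing the search up to |y| = 30 finds no solutions either.
No (x, y) in the scanned range satisfies the equation.

No integer solutions with |y| ≤ 30.


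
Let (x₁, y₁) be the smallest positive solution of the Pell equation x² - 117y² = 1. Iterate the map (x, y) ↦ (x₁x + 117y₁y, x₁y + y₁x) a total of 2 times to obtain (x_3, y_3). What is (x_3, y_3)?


Step 1: Find the fundamental solution (x₁, y₁) of x² - 117y² = 1.
  Expand √117 as a continued fraction. a₀ = ⌊√117⌋ = 10; iterate m_{k+1} = d_k·a_k − m_k, d_{k+1} = (117 − m_{k+1}²)/d_k, a_{k+1} = ⌊(a₀ + m_{k+1})/d_{k+1}⌋ (starting m₀ = 0, d₀ = 1), with convergents p_k = a_k·p_{k-1} + p_{k-2}, q_k = a_k·q_{k-1} + q_{k-2} (p₋₁ = 1, q₋₁ = 0):
  k = 0: a₀ = 10; p₀/q₀ = 10/1; p₀² − 117·q₀² = 100 − 117 = -17.
  k = 1: m = 10, d = 17, a = ⌊(10 + 10)/17⌋ = 1; p/q = (1·10 + 1)/(1·1 + 0) = 11/1; p² − 117·q² = 121 − 117 = 4.
  k = 2: m = 7, d = 4, a = ⌊(10 + 7)/4⌋ = 4; p/q = (4·11 + 10)/(4·1 + 1) = 54/5; p² − 117·q² = 2916 − 2925 = -9.
  k = 3: m = 9, d = 9, a = ⌊(10 + 9)/9⌋ = 2; p/q = (2·54 + 11)/(2·5 + 1) = 119/11; p² − 117·q² = 14161 − 14157 = 4.
  k = 4: m = 9, d = 4, a = ⌊(10 + 9)/4⌋ = 4; p/q = (4·119 + 54)/(4·11 + 5) = 530/49; p² − 117·q² = 280900 − 280917 = -17.
  k = 5: m = 7, d = 17, a = ⌊(10 + 7)/17⌋ = 1; p/q = (1·530 + 119)/(1·49 + 11) = 649/60; p² − 117·q² = 421201 − 421200 = 1.
  The first convergent with p² − 117·q² = 1 gives the fundamental solution (x₁, y₁) = (649, 60).
Step 2: Apply the recurrence (x_{n+1}, y_{n+1}) = (x₁x_n + 117y₁y_n, x₁y_n + y₁x_n) repeatedly.
  From (x_1, y_1) = (649, 60): x_2 = 649·649 + 117·60·60 = 842401; y_2 = 649·60 + 60·649 = 77880.
  From (x_2, y_2) = (842401, 77880): x_3 = 649·842401 + 117·60·77880 = 1093435849; y_3 = 649·77880 + 60·842401 = 101088180.
Step 3: Verify x_3² - 117·y_3² = 1195601955878350801 - 1195601955878350800 = 1 (should be 1). ✓

(x_1, y_1) = (649, 60); (x_3, y_3) = (1093435849, 101088180).


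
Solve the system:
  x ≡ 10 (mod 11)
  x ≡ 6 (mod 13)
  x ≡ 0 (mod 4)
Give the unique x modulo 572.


Moduli 11, 13, 4 are pairwise coprime; by CRT there is a unique solution modulo M = 11 · 13 · 4 = 572.
Solve pairwise, accumulating the modulus:
  Start with x ≡ 10 (mod 11).
  Combine with x ≡ 6 (mod 13): since gcd(11, 13) = 1, we get a unique residue mod 143.
    Write x = 10 + 11·t and substitute into x ≡ 6 (mod 13): 11·t ≡ 6 − 10 = -4 (mod 13).
    Reduce coefficients mod 13: 11·t ≡ 9 (mod 13).
    The inverse of 11 mod 13 is 6 (since 11·6 = 66 = 5·13 + 1), so t ≡ 6·9 = 54 ≡ 2 (mod 13).
    Then x = 10 + 11·2 = 32, valid modulo lcm(11, 13) = 143: x ≡ 32 (mod 143).
  Combine with x ≡ 0 (mod 4): since gcd(143, 4) = 1, we get a unique residue mod 572.
    Write x = 32 + 143·t and substitute into x ≡ 0 (mod 4): 143·t ≡ 0 − 32 = -32 (mod 4).
    Reduce coefficients mod 4: 3·t ≡ 0 (mod 4).
    The inverse of 3 mod 4 is 3 (since 3·3 = 9 = 2·4 + 1), so t ≡ 3·0 = 0 ≡ 0 (mod 4).
    Then x = 32 + 143·0 = 32, valid modulo lcm(143, 4) = 572: x ≡ 32 (mod 572).
Verify: 32 mod 11 = 10 ✓, 32 mod 13 = 6 ✓, 32 mod 4 = 0 ✓.

x ≡ 32 (mod 572).


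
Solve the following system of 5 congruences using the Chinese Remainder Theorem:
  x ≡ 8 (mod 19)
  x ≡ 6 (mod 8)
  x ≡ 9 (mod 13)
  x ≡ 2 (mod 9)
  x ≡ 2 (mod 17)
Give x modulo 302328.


Product of moduli M = 19 · 8 · 13 · 9 · 17 = 302328.
Merge one congruence at a time:
  Start: x ≡ 8 (mod 19).
  Combine with x ≡ 6 (mod 8); new modulus lcm = 152.
    Write x = 8 + 19·t and substitute into x ≡ 6 (mod 8): 19·t ≡ 6 − 8 = -2 (mod 8).
    Reduce coefficients mod 8: 3·t ≡ 6 (mod 8).
    The inverse of 3 mod 8 is 3 (since 3·3 = 9 = 1·8 + 1), so t ≡ 3·6 = 18 ≡ 2 (mod 8).
    Then x = 8 + 19·2 = 46, valid modulo lcm(19, 8) = 152: x ≡ 46 (mod 152).
  Combine with x ≡ 9 (mod 13); new modulus lcm = 1976.
    Write x = 46 + 152·t and substitute into x ≡ 9 (mod 13): 152·t ≡ 9 − 46 = -37 (mod 13).
    Reduce coefficients mod 13: 9·t ≡ 2 (mod 13).
    The inverse of 9 mod 13 is 3 (since 9·3 = 27 = 2·13 + 1), so t ≡ 3·2 = 6 ≡ 6 (mod 13).
    Then x = 46 + 152·6 = 958, valid modulo lcm(152, 13) = 1976: x ≡ 958 (mod 1976).
  Combine with x ≡ 2 (mod 9); new modulus lcm = 17784.
    Write x = 958 + 1976·t and substitute into x ≡ 2 (mod 9): 1976·t ≡ 2 − 958 = -956 (mod 9).
    Reduce coefficients mod 9: 5·t ≡ 7 (mod 9).
    The inverse of 5 mod 9 is 2 (since 5·2 = 10 = 1·9 + 1), so t ≡ 2·7 = 14 ≡ 5 (mod 9).
    Then x = 958 + 1976·5 = 10838, valid modulo lcm(1976, 9) = 17784: x ≡ 10838 (mod 17784).
  Combine with x ≡ 2 (mod 17); new modulus lcm = 302328.
    Write x = 10838 + 17784·t and substitute into x ≡ 2 (mod 17): 17784·t ≡ 2 − 10838 = -10836 (mod 17).
    Reduce coefficients mod 17: 2·t ≡ 10 (mod 17).
    The inverse of 2 mod 17 is 9 (since 2·9 = 18 = 1·17 + 1), so t ≡ 9·10 = 90 ≡ 5 (mod 17).
    Then x = 10838 + 17784·5 = 99758, valid modulo lcm(17784, 17) = 302328: x ≡ 99758 (mod 302328).
Verify against each original: 99758 mod 19 = 8, 99758 mod 8 = 6, 99758 mod 13 = 9, 99758 mod 9 = 2, 99758 mod 17 = 2.

x ≡ 99758 (mod 302328).


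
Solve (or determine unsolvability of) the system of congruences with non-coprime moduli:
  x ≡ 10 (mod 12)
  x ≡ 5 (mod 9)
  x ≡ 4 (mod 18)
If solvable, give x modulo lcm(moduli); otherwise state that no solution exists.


Moduli 12, 9, 18 are not pairwise coprime, so CRT works modulo lcm(m_i) when all pairwise compatibility conditions hold.
Pairwise compatibility: gcd(m_i, m_j) must divide a_i - a_j for every pair.
Merge one congruence at a time:
  Start: x ≡ 10 (mod 12).
  Combine with x ≡ 5 (mod 9): gcd(12, 9) = 3, and 5 - 10 = -5 is NOT divisible by 3.
    ⇒ system is inconsistent (no integer solution).

No solution (the system is inconsistent).


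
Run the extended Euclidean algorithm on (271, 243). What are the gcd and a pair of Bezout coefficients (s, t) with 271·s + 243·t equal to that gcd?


Euclidean algorithm on (271, 243) — divide until remainder is 0:
  271 = 1 · 243 + 28
  243 = 8 · 28 + 19
  28 = 1 · 19 + 9
  19 = 2 · 9 + 1
  9 = 9 · 1 + 0
gcd(271, 243) = 1.
Track Bezout coefficients alongside the remainders: start with r₀ = 271 = a·1 + b·0 (s = 1, t = 0) and r₁ = 243 = a·0 + b·1 (s = 0, t = 1); each new remainder r_{k+1} = r_{k-1} − q_k·r_k inherits s_{k+1} = s_{k-1} − q_k·s_k, t_{k+1} = t_{k-1} − q_k·t_k, so r_k = a·s_k + b·t_k at every step:
  q = 1: r = 28, s = 1 − 1·0 = 1, t = 0 − 1·1 = -1  (check: 271·1 + 243·(-1) = 28)
  q = 8: r = 19, s = 0 − 8·1 = -8, t = 1 − 8·(-1) = 9  (check: 271·(-8) + 243·9 = 19)
  q = 1: r = 9, s = 1 − 1·(-8) = 9, t = -1 − 1·9 = -10  (check: 271·9 + 243·(-10) = 9)
  q = 2: r = 1, s = -8 − 2·9 = -26, t = 9 − 2·(-10) = 29  (check: 271·(-26) + 243·29 = 1)
The row with r = 1 (the gcd) gives the Bezout coefficients s = -26, t = 29.
Result: 271 · (-26) + 243 · (29) = 1.

gcd(271, 243) = 1; s = -26, t = 29 (check: 271·(-26) + 243·29 = 1).


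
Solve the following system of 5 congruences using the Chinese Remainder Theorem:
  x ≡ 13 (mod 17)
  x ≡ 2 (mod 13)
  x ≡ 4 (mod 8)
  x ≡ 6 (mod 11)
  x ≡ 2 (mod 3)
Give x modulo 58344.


Product of moduli M = 17 · 13 · 8 · 11 · 3 = 58344.
Merge one congruence at a time:
  Start: x ≡ 13 (mod 17).
  Combine with x ≡ 2 (mod 13); new modulus lcm = 221.
    Write x = 13 + 17·t and substitute into x ≡ 2 (mod 13): 17·t ≡ 2 − 13 = -11 (mod 13).
    Reduce coefficients mod 13: 4·t ≡ 2 (mod 13).
    The inverse of 4 mod 13 is 10 (since 4·10 = 40 = 3·13 + 1), so t ≡ 10·2 = 20 ≡ 7 (mod 13).
    Then x = 13 + 17·7 = 132, valid modulo lcm(17, 13) = 221: x ≡ 132 (mod 221).
  Combine with x ≡ 4 (mod 8); new modulus lcm = 1768.
    Write x = 132 + 221·t and substitute into x ≡ 4 (mod 8): 221·t ≡ 4 − 132 = -128 (mod 8).
    Reduce coefficients mod 8: 5·t ≡ 0 (mod 8).
    The inverse of 5 mod 8 is 5 (since 5·5 = 25 = 3·8 + 1), so t ≡ 5·0 = 0 ≡ 0 (mod 8).
    Then x = 132 + 221·0 = 132, valid modulo lcm(221, 8) = 1768: x ≡ 132 (mod 1768).
  Combine with x ≡ 6 (mod 11); new modulus lcm = 19448.
    Write x = 132 + 1768·t and substitute into x ≡ 6 (mod 11): 1768·t ≡ 6 − 132 = -126 (mod 11).
    Reduce coefficients mod 11: 8·t ≡ 6 (mod 11).
    The inverse of 8 mod 11 is 7 (since 8·7 = 56 = 5·11 + 1), so t ≡ 7·6 = 42 ≡ 9 (mod 11).
    Then x = 132 + 1768·9 = 16044, valid modulo lcm(1768, 11) = 19448: x ≡ 16044 (mod 19448).
  Combine with x ≡ 2 (mod 3); new modulus lcm = 58344.
    Write x = 16044 + 19448·t and substitute into x ≡ 2 (mod 3): 19448·t ≡ 2 − 16044 = -16042 (mod 3).
    Reduce coefficients mod 3: 2·t ≡ 2 (mod 3).
    The inverse of 2 mod 3 is 2 (since 2·2 = 4 = 1·3 + 1), so t ≡ 2·2 = 4 ≡ 1 (mod 3).
    Then x = 16044 + 19448·1 = 35492, valid modulo lcm(19448, 3) = 58344: x ≡ 35492 (mod 58344).
Verify against each original: 35492 mod 17 = 13, 35492 mod 13 = 2, 35492 mod 8 = 4, 35492 mod 11 = 6, 35492 mod 3 = 2.

x ≡ 35492 (mod 58344).


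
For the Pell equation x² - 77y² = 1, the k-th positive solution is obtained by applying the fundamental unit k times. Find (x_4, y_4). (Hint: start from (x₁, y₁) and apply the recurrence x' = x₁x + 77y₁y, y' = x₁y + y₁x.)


Step 1: Find the fundamental solution (x₁, y₁) of x² - 77y² = 1.
  Expand √77 as a continued fraction. a₀ = ⌊√77⌋ = 8; iterate m_{k+1} = d_k·a_k − m_k, d_{k+1} = (77 − m_{k+1}²)/d_k, a_{k+1} = ⌊(a₀ + m_{k+1})/d_{k+1}⌋ (starting m₀ = 0, d₀ = 1), with convergents p_k = a_k·p_{k-1} + p_{k-2}, q_k = a_k·q_{k-1} + q_{k-2} (p₋₁ = 1, q₋₁ = 0):
  k = 0: a₀ = 8; p₀/q₀ = 8/1; p₀² − 77·q₀² = 64 − 77 = -13.
  k = 1: m = 8, d = 13, a = ⌊(8 + 8)/13⌋ = 1; p/q = (1·8 + 1)/(1·1 + 0) = 9/1; p² − 77·q² = 81 − 77 = 4.
  k = 2: m = 5, d = 4, a = ⌊(8 + 5)/4⌋ = 3; p/q = (3·9 + 8)/(3·1 + 1) = 35/4; p² − 77·q² = 1225 − 1232 = -7.
  k = 3: m = 7, d = 7, a = ⌊(8 + 7)/7⌋ = 2; p/q = (2·35 + 9)/(2·4 + 1) = 79/9; p² − 77·q² = 6241 − 6237 = 4.
  k = 4: m = 7, d = 4, a = ⌊(8 + 7)/4⌋ = 3; p/q = (3·79 + 35)/(3·9 + 4) = 272/31; p² − 77·q² = 73984 − 73997 = -13.
  k = 5: m = 5, d = 13, a = ⌊(8 + 5)/13⌋ = 1; p/q = (1·272 + 79)/(1·31 + 9) = 351/40; p² − 77·q² = 123201 − 123200 = 1.
  The first convergent with p² − 77·q² = 1 gives the fundamental solution (x₁, y₁) = (351, 40).
Step 2: Apply the recurrence (x_{n+1}, y_{n+1}) = (x₁x_n + 77y₁y_n, x₁y_n + y₁x_n) repeatedly.
  From (x_1, y_1) = (351, 40): x_2 = 351·351 + 77·40·40 = 246401; y_2 = 351·40 + 40·351 = 28080.
  From (x_2, y_2) = (246401, 28080): x_3 = 351·246401 + 77·40·28080 = 172973151; y_3 = 351·28080 + 40·246401 = 19712120.
  From (x_3, y_3) = (172973151, 19712120): x_4 = 351·172973151 + 77·40·19712120 = 121426905601; y_4 = 351·19712120 + 40·172973151 = 13837880160.
Step 3: Verify x_4² - 77·y_4² = 14744493403834165171201 - 14744493403834165171200 = 1 (should be 1). ✓

(x_1, y_1) = (351, 40); (x_4, y_4) = (121426905601, 13837880160).


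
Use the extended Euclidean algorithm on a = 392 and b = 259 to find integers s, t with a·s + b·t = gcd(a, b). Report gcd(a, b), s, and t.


Euclidean algorithm on (392, 259) — divide until remainder is 0:
  392 = 1 · 259 + 133
  259 = 1 · 133 + 126
  133 = 1 · 126 + 7
  126 = 18 · 7 + 0
gcd(392, 259) = 7.
Track Bezout coefficients alongside the remainders: start with r₀ = 392 = a·1 + b·0 (s = 1, t = 0) and r₁ = 259 = a·0 + b·1 (s = 0, t = 1); each new remainder r_{k+1} = r_{k-1} − q_k·r_k inherits s_{k+1} = s_{k-1} − q_k·s_k, t_{k+1} = t_{k-1} − q_k·t_k, so r_k = a·s_k + b·t_k at every step:
  q = 1: r = 133, s = 1 − 1·0 = 1, t = 0 − 1·1 = -1  (check: 392·1 + 259·(-1) = 133)
  q = 1: r = 126, s = 0 − 1·1 = -1, t = 1 − 1·(-1) = 2  (check: 392·(-1) + 259·2 = 126)
  q = 1: r = 7, s = 1 − 1·(-1) = 2, t = -1 − 1·2 = -3  (check: 392·2 + 259·(-3) = 7)
The row with r = 7 (the gcd) gives the Bezout coefficients s = 2, t = -3.
Result: 392 · (2) + 259 · (-3) = 7.

gcd(392, 259) = 7; s = 2, t = -3 (check: 392·2 + 259·(-3) = 7).


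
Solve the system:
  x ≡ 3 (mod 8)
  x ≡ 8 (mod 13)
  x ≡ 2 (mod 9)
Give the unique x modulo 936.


Moduli 8, 13, 9 are pairwise coprime; by CRT there is a unique solution modulo M = 8 · 13 · 9 = 936.
Solve pairwise, accumulating the modulus:
  Start with x ≡ 3 (mod 8).
  Combine with x ≡ 8 (mod 13): since gcd(8, 13) = 1, we get a unique residue mod 104.
    Write x = 3 + 8·t and substitute into x ≡ 8 (mod 13): 8·t ≡ 8 − 3 = 5 (mod 13).
    The inverse of 8 mod 13 is 5 (since 8·5 = 40 = 3·13 + 1), so t ≡ 5·5 = 25 ≡ 12 (mod 13).
    Then x = 3 + 8·12 = 99, valid modulo lcm(8, 13) = 104: x ≡ 99 (mod 104).
  Combine with x ≡ 2 (mod 9): since gcd(104, 9) = 1, we get a unique residue mod 936.
    Write x = 99 + 104·t and substitute into x ≡ 2 (mod 9): 104·t ≡ 2 − 99 = -97 (mod 9).
    Reduce coefficients mod 9: 5·t ≡ 2 (mod 9).
    The inverse of 5 mod 9 is 2 (since 5·2 = 10 = 1·9 + 1), so t ≡ 2·2 = 4 ≡ 4 (mod 9).
    Then x = 99 + 104·4 = 515, valid modulo lcm(104, 9) = 936: x ≡ 515 (mod 936).
Verify: 515 mod 8 = 3 ✓, 515 mod 13 = 8 ✓, 515 mod 9 = 2 ✓.

x ≡ 515 (mod 936).


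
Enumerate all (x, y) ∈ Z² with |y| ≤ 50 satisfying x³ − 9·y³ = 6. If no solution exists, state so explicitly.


The equation is x³ - 9y³ = 6. For fixed y, x³ = 9·y³ + 6, so a solution requires the RHS to be a perfect cube.
Strategy: iterate y from -50 to 50, compute RHS = 9·y³ + 6, and check whether it is a (positive or negative) perfect cube.
Check small values of y:
  y = 0: RHS = 6 is not a perfect cube.
  y = 1: RHS = 15 is not a perfect cube.
  y = -1: RHS = -3 is not a perfect cube.
  y = 2: RHS = 78 is not a perfect cube.
  y = -2: RHS = -66 is not a perfect cube.
  y = 3: RHS = 249 is not a perfect cube.
  y = -3: RHS = -237 is not a perfect cube.
Continuing the search up to |y| = 50 finds no solutions either.
No (x, y) in the scanned range satisfies the equation.

No integer solutions with |y| ≤ 50.


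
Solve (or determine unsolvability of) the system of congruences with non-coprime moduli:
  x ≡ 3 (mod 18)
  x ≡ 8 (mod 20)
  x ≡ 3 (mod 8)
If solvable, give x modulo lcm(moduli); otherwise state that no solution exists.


Moduli 18, 20, 8 are not pairwise coprime, so CRT works modulo lcm(m_i) when all pairwise compatibility conditions hold.
Pairwise compatibility: gcd(m_i, m_j) must divide a_i - a_j for every pair.
Merge one congruence at a time:
  Start: x ≡ 3 (mod 18).
  Combine with x ≡ 8 (mod 20): gcd(18, 20) = 2, and 8 - 3 = 5 is NOT divisible by 2.
    ⇒ system is inconsistent (no integer solution).

No solution (the system is inconsistent).


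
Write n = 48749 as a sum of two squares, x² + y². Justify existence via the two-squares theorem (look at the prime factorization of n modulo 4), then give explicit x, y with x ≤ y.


Step 1: Factor n = 48749 = 29 · 41^2.
Step 2: Check the mod-4 condition on each prime factor: 29 ≡ 1 (mod 4), exponent 1; 41 ≡ 1 (mod 4), exponent 2.
All primes ≡ 3 (mod 4) appear to even exponent (or don't appear), so by the two-squares theorem n IS expressible as a sum of two squares.
Step 3: Build a representation. Here n = 29 · 41 · 41 is a product of primes ≡ 1 (mod 4). Each prime p ≡ 1 (mod 4) is itself a sum of two squares; find a² by testing p − a² for a perfect square:
  29: 29 − 1² = 28, 29 − 2² = 25 = 5² ⇒ 29 = 2² + 5².
  41: 41 − 1² = 40, 41 − 2² = 37, 41 − 3² = 32, 41 − 4² = 25 = 5² ⇒ 41 = 4² + 5².
  Combine using the Brahmagupta–Fibonacci identity (a² + b²)(c² + d²) = (ac − bd)² + (ad + bc)² = (ac + bd)² + (ad − bc)²:
  29 · 41 = 1189: from (2² + 5²)(4² + 5²), take (2·4 − 5·5, 2·5 + 5·4) = (8 − 25, 10 + 20) = (-17, 30); dropping signs (only squares matter) gives (17, 30); check 17² + 30² = 289 + 900 = 1189 ✓.
  1189 · 41 = 48749: from (17² + 30²)(4² + 5²), take (17·4 − 30·5, 17·5 + 30·4) = (68 − 150, 85 + 120) = (-82, 205); dropping signs (only squares matter) gives (82, 205); check 82² + 205² = 6724 + 42025 = 48749 ✓.
Step 4: Order so x ≤ y and verify: 82² + 205² = 6724 + 42025 = 48749 = n. ✓

n = 48749 = 82² + 205² (one valid representation with x ≤ y).


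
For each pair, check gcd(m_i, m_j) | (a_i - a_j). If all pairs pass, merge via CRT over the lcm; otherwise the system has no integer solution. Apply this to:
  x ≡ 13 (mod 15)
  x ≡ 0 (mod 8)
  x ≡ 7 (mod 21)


Moduli 15, 8, 21 are not pairwise coprime, so CRT works modulo lcm(m_i) when all pairwise compatibility conditions hold.
Pairwise compatibility: gcd(m_i, m_j) must divide a_i - a_j for every pair.
Merge one congruence at a time:
  Start: x ≡ 13 (mod 15).
  Combine with x ≡ 0 (mod 8): gcd(15, 8) = 1; 0 - 13 = -13, which IS divisible by 1, so compatible.
    Write x = 13 + 15·t and substitute into x ≡ 0 (mod 8): 15·t ≡ 0 − 13 = -13 (mod 8).
    Reduce coefficients mod 8: 7·t ≡ 3 (mod 8).
    The inverse of 7 mod 8 is 7 (since 7·7 = 49 = 6·8 + 1), so t ≡ 7·3 = 21 ≡ 5 (mod 8).
    Then x = 13 + 15·5 = 88, valid modulo lcm(15, 8) = 120: x ≡ 88 (mod 120).
  Combine with x ≡ 7 (mod 21): gcd(120, 21) = 3; 7 - 88 = -81, which IS divisible by 3, so compatible.
    Write x = 88 + 120·t and substitute into x ≡ 7 (mod 21): 120·t ≡ 7 − 88 = -81 (mod 21).
    Divide the congruence (and modulus) by g = 3: 40·t ≡ -27 (mod 7).
    Reduce coefficients mod 7: 5·t ≡ 1 (mod 7).
    The inverse of 5 mod 7 is 3 (since 5·3 = 15 = 2·7 + 1), so t ≡ 3·1 = 3 ≡ 3 (mod 7).
    Then x = 88 + 120·3 = 448, valid modulo lcm(120, 21) = 840: x ≡ 448 (mod 840).
Verify: 448 mod 15 = 13, 448 mod 8 = 0, 448 mod 21 = 7.

x ≡ 448 (mod 840).


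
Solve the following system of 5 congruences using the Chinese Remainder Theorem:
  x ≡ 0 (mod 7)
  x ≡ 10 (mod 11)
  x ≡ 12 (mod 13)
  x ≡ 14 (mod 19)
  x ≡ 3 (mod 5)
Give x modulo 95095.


Product of moduli M = 7 · 11 · 13 · 19 · 5 = 95095.
Merge one congruence at a time:
  Start: x ≡ 0 (mod 7).
  Combine with x ≡ 10 (mod 11); new modulus lcm = 77.
    Write x = 0 + 7·t and substitute into x ≡ 10 (mod 11): 7·t ≡ 10 − 0 = 10 (mod 11).
    The inverse of 7 mod 11 is 8 (since 7·8 = 56 = 5·11 + 1), so t ≡ 8·10 = 80 ≡ 3 (mod 11).
    Then x = 0 + 7·3 = 21, valid modulo lcm(7, 11) = 77: x ≡ 21 (mod 77).
  Combine with x ≡ 12 (mod 13); new modulus lcm = 1001.
    Write x = 21 + 77·t and substitute into x ≡ 12 (mod 13): 77·t ≡ 12 − 21 = -9 (mod 13).
    Reduce coefficients mod 13: 12·t ≡ 4 (mod 13).
    The inverse of 12 mod 13 is 12 (since 12·12 = 144 = 11·13 + 1), so t ≡ 12·4 = 48 ≡ 9 (mod 13).
    Then x = 21 + 77·9 = 714, valid modulo lcm(77, 13) = 1001: x ≡ 714 (mod 1001).
  Combine with x ≡ 14 (mod 19); new modulus lcm = 19019.
    Write x = 714 + 1001·t and substitute into x ≡ 14 (mod 19): 1001·t ≡ 14 − 714 = -700 (mod 19).
    Reduce coefficients mod 19: 13·t ≡ 3 (mod 19).
    The inverse of 13 mod 19 is 3 (since 13·3 = 39 = 2·19 + 1), so t ≡ 3·3 = 9 ≡ 9 (mod 19).
    Then x = 714 + 1001·9 = 9723, valid modulo lcm(1001, 19) = 19019: x ≡ 9723 (mod 19019).
  Combine with x ≡ 3 (mod 5); new modulus lcm = 95095.
    Write x = 9723 + 19019·t and substitute into x ≡ 3 (mod 5): 19019·t ≡ 3 − 9723 = -9720 (mod 5).
    Reduce coefficients mod 5: 4·t ≡ 0 (mod 5).
    The inverse of 4 mod 5 is 4 (since 4·4 = 16 = 3·5 + 1), so t ≡ 4·0 = 0 ≡ 0 (mod 5).
    Then x = 9723 + 19019·0 = 9723, valid modulo lcm(19019, 5) = 95095: x ≡ 9723 (mod 95095).
Verify against each original: 9723 mod 7 = 0, 9723 mod 11 = 10, 9723 mod 13 = 12, 9723 mod 19 = 14, 9723 mod 5 = 3.

x ≡ 9723 (mod 95095).
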